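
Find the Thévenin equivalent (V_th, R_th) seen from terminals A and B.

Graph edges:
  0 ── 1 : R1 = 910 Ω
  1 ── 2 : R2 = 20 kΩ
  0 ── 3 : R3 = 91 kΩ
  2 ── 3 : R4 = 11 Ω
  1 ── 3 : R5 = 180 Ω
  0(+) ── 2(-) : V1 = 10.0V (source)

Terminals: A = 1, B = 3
Step 1 — V_th is the open-circuit voltage V_A - V_B (nothing connected across the terminals).
Nodal analysis, taking node 2 as the 0 V reference.
Source V1 fixes V_0 = 10 V.
KCL at each unknown node (sum of currents leaving = 0; resistances in Ω):
  Node 1: (V_1 - 10)/910 + (V_1 - 0)/20000 + (V_1 - V_3)/180 = 0
  Node 3: (V_3 - 10)/91000 + (V_3 - 0)/11 + (V_3 - V_1)/180 = 0
Collecting terms (coefficients in siemens):
  0.006704·V_1 - 0.005556·V_3 = 0.01099
  0.09648·V_3 - 0.005556·V_1 = 0.0001099
Determinant D = (0.006704)(0.09648) - (-0.005556)(-0.005556) = 0.000616
V_1 = [(0.01099)(0.09648) - (-0.005556)(0.0001099)]/D = 1.722 V
V_3 = [(0.006704)(0.0001099) - (0.01099)(-0.005556)]/D = 0.1003 V
V_th = V_1 - V_3 = 1.722 - 0.1003 = 1.622 V
Step 2 — R_th: zero the source — replace V1 by a short circuit (node 2 merges into node 0) — and find the resistance seen between A (node 1) and B (node 3).
Reduce the network between node 1 (A) and node 3 (B) by series/parallel combination:
  Rp1 = R1 ‖ R2 (parallel, both between nodes 0 and 1) = 1/(1/910 + 1/20000) = 870.4 Ω
  Rp2 = R3 ‖ R4 (parallel, both between nodes 0 and 3) = 1/(1/91000 + 1/11) = 11 Ω
  Rs1 = Rp1 + Rp2 (series, joined only at node 0) = 870.4 + 11 = 881.4 Ω
  Rp3 = R5 ‖ Rs1 (parallel, both between nodes 1 and 3) = 1/(1/180 + 1/881.4) = 149.5 Ω
R_th = 149.5 Ω

Final answer: V_th = 1.622 V, R_th = 149.5 Ω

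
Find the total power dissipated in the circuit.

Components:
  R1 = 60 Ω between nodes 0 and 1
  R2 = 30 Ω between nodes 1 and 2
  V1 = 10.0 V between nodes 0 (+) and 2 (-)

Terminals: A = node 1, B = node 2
Nodal analysis, taking node 2 as the 0 V reference.
Source V1 fixes V_0 = 10 V.
KCL at each unknown node (sum of currents leaving = 0; resistances in Ω):
  Node 1: (V_1 - 10)/60 + (V_1 - 0)/30 = 0
Collecting terms: 0.05 × V_1 = 0.1667  =>  V_1 = 3.333 V
Power in each resistor, P = (ΔV)²/R:
  P_R1 = (10 - 3.333)²/60 = 0.7407 W
  P_R2 = (3.333 - 0)²/30 = 0.3704 W
P_total = P_R1 + P_R2 = 1.111 W

Final answer: 1.111 W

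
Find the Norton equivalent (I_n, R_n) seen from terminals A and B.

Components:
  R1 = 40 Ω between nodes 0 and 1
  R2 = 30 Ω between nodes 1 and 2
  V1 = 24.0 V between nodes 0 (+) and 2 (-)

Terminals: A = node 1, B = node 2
Find the Thévenin equivalent first; then I_n = V_th/R_th and R_n = R_th.
Step 1 — V_th is the open-circuit voltage V_A - V_B (nothing connected across the terminals).
Nodal analysis, taking node 2 as the 0 V reference.
Source V1 fixes V_0 = 24 V.
KCL at each unknown node (sum of currents leaving = 0; resistances in Ω):
  Node 1: (V_1 - 24)/40 + (V_1 - 0)/30 = 0
Collecting terms: 0.05833 × V_1 = 0.6  =>  V_1 = 10.29 V
V_th = V_1 - V_2 = 10.29 - 0 = 10.29 V
Step 2 — R_th: zero the source — replace V1 by a short circuit (node 2 merges into node 0) — and find the resistance seen between A (node 1) and B (node 0).
Reduce the network between node 1 (A) and node 0 (B) by series/parallel combination:
  Rp1 = R1 ‖ R2 (parallel, both between nodes 0 and 1) = 1/(1/40 + 1/30) = 17.14 Ω
R_th = 17.14 Ω
I_n = V_th/R_th = 10.29/17.14 = 0.6 A, and R_n = R_th = 17.14 Ω

Final answer: I_n = 0.6 A, R_n = 17.14 Ω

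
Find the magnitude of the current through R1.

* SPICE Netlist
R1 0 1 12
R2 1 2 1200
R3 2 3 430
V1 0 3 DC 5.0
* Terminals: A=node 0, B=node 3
Nodal analysis, taking node 3 as the 0 V reference.
Source V1 fixes V_0 = 5 V.
KCL at each unknown node (sum of currents leaving = 0; resistances in Ω):
  Node 1: (V_1 - 5)/12 + (V_1 - V_2)/1200 = 0
  Node 2: (V_2 - V_1)/1200 + (V_2 - 0)/430 = 0
Collecting terms (coefficients in siemens):
  0.08417·V_1 - 0.0008333·V_2 = 0.4167
  0.003159·V_2 - 0.0008333·V_1 = 0
Determinant D = (0.08417)(0.003159) - (-0.0008333)(-0.0008333) = 0.0002652
V_1 = [(0.4167)(0.003159) - (-0.0008333)(0)]/D = 4.963 V
V_2 = [(0.08417)(0) - (0.4167)(-0.0008333)]/D = 1.309 V
I_R1 = (V_0 - V_1)/R1 = (5 - 4.963)/12 = 0.003045 A
|I_R1| = 0.003045 A

Final answer: |I_R1| = 0.003045 A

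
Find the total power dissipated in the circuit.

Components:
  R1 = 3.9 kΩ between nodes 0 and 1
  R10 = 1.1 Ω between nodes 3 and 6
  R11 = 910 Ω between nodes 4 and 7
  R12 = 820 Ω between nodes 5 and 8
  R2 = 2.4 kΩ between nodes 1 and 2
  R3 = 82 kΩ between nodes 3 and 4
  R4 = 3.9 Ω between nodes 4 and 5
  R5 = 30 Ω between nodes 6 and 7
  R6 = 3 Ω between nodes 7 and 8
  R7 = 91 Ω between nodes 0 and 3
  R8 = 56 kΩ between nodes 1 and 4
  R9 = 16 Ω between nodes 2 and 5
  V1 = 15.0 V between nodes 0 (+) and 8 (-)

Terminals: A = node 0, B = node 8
Nodal analysis, taking node 8 as the 0 V reference.
Source V1 fixes V_0 = 15 V.
KCL at each unknown node (sum of currents leaving = 0; resistances in Ω):
  Node 1: (V_1 - 15)/3900 + (V_1 - V_2)/2400 + (V_1 - V_4)/56000 = 0
  Node 2: (V_2 - V_1)/2400 + (V_2 - V_5)/16 = 0
  Node 3: (V_3 - V_4)/82000 + (V_3 - 15)/91 + (V_3 - V_6)/1.1 = 0
  Node 4: (V_4 - V_3)/82000 + (V_4 - V_5)/3.9 + (V_4 - V_1)/56000 + (V_4 - V_7)/910 = 0
  Node 5: (V_5 - V_4)/3.9 + (V_5 - V_2)/16 + (V_5 - 0)/820 = 0
  Node 6: (V_6 - V_7)/30 + (V_6 - V_3)/1.1 = 0
  Node 7: (V_7 - V_6)/30 + (V_7 - 0)/3 + (V_7 - V_4)/910 = 0
Collecting terms (coefficients in siemens):
  0.0006909·V_1 - 0.0004167·V_2 - 0.00001786·V_4 = 0.003846
  0.06292·V_2 - 0.0004167·V_1 - 0.0625·V_5 = 0
  0.9201·V_3 - 0.0000122·V_4 - 0.9091·V_6 = 0.1648
  0.2575·V_4 - 0.00001786·V_1 - 0.0000122·V_3 - 0.2564·V_5 - 0.001099·V_7 = 0
  0.3201·V_5 - 0.0625·V_2 - 0.2564·V_4 = 0
  0.9424·V_6 - 0.9091·V_3 - 0.03333·V_7 = 0
  0.3678·V_7 - 0.001099·V_4 - 0.03333·V_6 = 0
Solving these 7 simultaneous equations (Gaussian elimination) gives:
  V_1 = 6.31 V, V_2 = 1.184 V, V_3 = 4.09 V, V_4 = 1.147 V
  V_5 = 1.15 V, V_6 = 3.958 V, V_7 = 0.3622 V
Power in each resistor, P = (ΔV)²/R:
  P_R1 = (15 - 6.31)²/3900 = 0.01936 W
  P_R2 = (6.31 - 1.184)²/2400 = 0.01095 W
  P_R3 = (4.09 - 1.147)²/82000 = 0.0001056 W
  P_R4 = (1.147 - 1.15)²/3.9 = 0.000002101 W
  P_R5 = (3.958 - 0.3622)²/30 = 0.431 W
  P_R6 = (0.3622 - 0)²/3 = 0.04372 W
  P_R7 = (15 - 4.09)²/91 = 1.308 W
  P_R8 = (6.31 - 1.147)²/56000 = 0.0004761 W
  P_R9 = (1.184 - 1.15)²/16 = 0.000073 W
  P_R10 = (4.09 - 3.958)²/1.1 = 0.0158 W
  P_R11 = (1.147 - 0.3622)²/910 = 0.0006764 W
  P_R12 = (1.15 - 0)²/820 = 0.001612 W
P_total = P_R1 + P_R2 + P_R3 + P_R4 + P_R5 + P_R6 + P_R7 + P_R8 + P_R9 + P_R10 + P_R11 + P_R12 = 1.832 W

Final answer: 1.832 W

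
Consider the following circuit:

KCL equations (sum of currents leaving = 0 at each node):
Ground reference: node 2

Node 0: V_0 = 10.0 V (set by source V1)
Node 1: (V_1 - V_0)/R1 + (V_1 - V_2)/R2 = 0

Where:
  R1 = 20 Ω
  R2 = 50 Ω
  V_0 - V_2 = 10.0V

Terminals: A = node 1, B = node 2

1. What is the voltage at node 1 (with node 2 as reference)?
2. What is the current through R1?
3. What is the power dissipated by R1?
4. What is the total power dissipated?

Nodal analysis, taking node 2 as the 0 V reference.
Source V1 fixes V_0 = 10 V.
KCL at each unknown node (sum of currents leaving = 0; resistances in Ω):
  Node 1: (V_1 - 10)/20 + (V_1 - 0)/50 = 0
Collecting terms: 0.07 × V_1 = 0.5  =>  V_1 = 7.143 V
Part 1:
  Read off the nodal solution: V_1 = 7.143 V
Part 2:
  I_R1 = (V_0 - V_1)/R1 = (10 - 7.143)/20 = 0.1429 A
  Magnitude: I_R1 = 0.1429 A
Part 3:
  I_R1 = (V_0 - V_1)/R1 = (10 - 7.143)/20 = 0.1429 A
  P_R1 = I_R1² × R1 = (0.1429)² × 20 = 0.4082 W
Part 4:
  Power in each resistor, P = (ΔV)²/R:
    P_R1 = (10 - 7.143)²/20 = 0.4082 W
    P_R2 = (7.143 - 0)²/50 = 1.02 W
  P_total = P_R1 + P_R2 = 1.429 W

Final answers:
1. V_1 = 7.143 V
2. I_R1 = 0.1429 A
3. P_R1 = 0.4082 W
4. P_total = 1.429 W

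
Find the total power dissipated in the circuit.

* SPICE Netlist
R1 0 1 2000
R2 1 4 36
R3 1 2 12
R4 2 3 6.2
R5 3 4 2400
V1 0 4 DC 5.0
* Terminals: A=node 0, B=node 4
Nodal analysis, taking node 4 as the 0 V reference.
Source V1 fixes V_0 = 5 V.
KCL at each unknown node (sum of currents leaving = 0; resistances in Ω):
  Node 1: (V_1 - 5)/2000 + (V_1 - 0)/36 + (V_1 - V_2)/12 = 0
  Node 2: (V_2 - V_1)/12 + (V_2 - V_3)/6.2 = 0
  Node 3: (V_3 - V_2)/6.2 + (V_3 - 0)/2400 = 0
Collecting terms (coefficients in siemens):
  0.1116·V_1 - 0.08333·V_2 = 0.0025
  0.2446·V_2 - 0.08333·V_1 - 0.1613·V_3 = 0
  0.1617·V_3 - 0.1613·V_2 = 0
Solving these 3 simultaneous equations (Gaussian elimination) gives:
  V_1 = 0.08713 V, V_2 = 0.0867 V, V_3 = 0.08648 V
Power in each resistor, P = (ΔV)²/R:
  P_R1 = (5 - 0.08713)²/2000 = 0.01207 W
  P_R2 = (0.08713 - 0)²/36 = 0.0002109 W
  P_R3 = (0.08713 - 0.0867)²/12 = 0.00000001558 W
  P_R4 = (0.0867 - 0.08648)²/6.2 = 0.00000000805 W
  P_R5 = (0.08648 - 0)²/2400 = 0.000003116 W
P_total = P_R1 + P_R2 + P_R3 + P_R4 + P_R5 = 0.01228 W

Final answer: 0.01228 W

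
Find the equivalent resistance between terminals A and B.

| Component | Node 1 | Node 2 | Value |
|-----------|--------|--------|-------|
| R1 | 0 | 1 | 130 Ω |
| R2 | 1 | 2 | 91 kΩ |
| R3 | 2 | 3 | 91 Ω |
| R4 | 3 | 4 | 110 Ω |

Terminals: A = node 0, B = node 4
Reduce the network between node 0 (A) and node 4 (B) by series/parallel combination:
  Rs1 = R1 + R2 (series, joined only at node 1) = 130 + 91000 = 91130 Ω
  Rs2 = R3 + Rs1 (series, joined only at node 2) = 91 + 91130 = 91220 Ω
  Rs3 = R4 + Rs2 (series, joined only at node 3) = 110 + 91220 = 91330 Ω
R_eq = 91.33 kΩ

Final answer: 91.33 kΩ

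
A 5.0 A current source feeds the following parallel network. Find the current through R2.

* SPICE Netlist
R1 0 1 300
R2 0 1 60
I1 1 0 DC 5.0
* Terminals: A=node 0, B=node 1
All resistors sit directly between nodes 0 and 1, so they are in parallel and share one voltage V; the full source current 5 A splits among them.
1/R_par = 1/300 + 1/60 = 0.02 S  =>  R_par = 50 Ω
V = I × R_par = 5 × 50 = 250 V
I_R2 = V/R2 = 250/60 = 4.167 A

Final answer: 4.167 A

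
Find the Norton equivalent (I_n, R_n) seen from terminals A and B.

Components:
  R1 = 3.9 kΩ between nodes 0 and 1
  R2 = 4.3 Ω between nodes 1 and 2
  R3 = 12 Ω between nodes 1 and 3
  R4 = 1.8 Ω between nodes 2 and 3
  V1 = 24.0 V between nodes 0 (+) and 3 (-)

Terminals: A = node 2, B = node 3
Find the Thévenin equivalent first; then I_n = V_th/R_th and R_n = R_th.
Step 1 — V_th is the open-circuit voltage V_A - V_B (nothing connected across the terminals).
Nodal analysis, taking node 3 as the 0 V reference.
Source V1 fixes V_0 = 24 V.
KCL at each unknown node (sum of currents leaving = 0; resistances in Ω):
  Node 1: (V_1 - 24)/3900 + (V_1 - V_2)/4.3 + (V_1 - 0)/12 = 0
  Node 2: (V_2 - V_1)/4.3 + (V_2 - 0)/1.8 = 0
Collecting terms (coefficients in siemens):
  0.3161·V_1 - 0.2326·V_2 = 0.006154
  0.7881·V_2 - 0.2326·V_1 = 0
Determinant D = (0.3161)(0.7881) - (-0.2326)(-0.2326) = 0.1951
V_1 = [(0.006154)(0.7881) - (-0.2326)(0)]/D = 0.02486 V
V_2 = [(0.3161)(0) - (0.006154)(-0.2326)]/D = 0.007336 V
V_th = V_2 - V_3 = 0.007336 - 0 = 0.007336 V
Step 2 — R_th: zero the source — replace V1 by a short circuit (node 3 merges into node 0) — and find the resistance seen between A (node 2) and B (node 0).
Reduce the network between node 2 (A) and node 0 (B) by series/parallel combination:
  Rp1 = R1 ‖ R3 (parallel, both between nodes 0 and 1) = 1/(1/3900 + 1/12) = 11.96 Ω
  Rs1 = R2 + Rp1 (series, joined only at node 1) = 4.3 + 11.96 = 16.26 Ω
  Rp2 = R4 ‖ Rs1 (parallel, both between nodes 0 and 2) = 1/(1/1.8 + 1/16.26) = 1.621 Ω
R_th = 1.621 Ω
I_n = V_th/R_th = 0.007336/1.621 = 0.004527 A, and R_n = R_th = 1.621 Ω

Final answer: I_n = 0.004527 A, R_n = 1.621 Ω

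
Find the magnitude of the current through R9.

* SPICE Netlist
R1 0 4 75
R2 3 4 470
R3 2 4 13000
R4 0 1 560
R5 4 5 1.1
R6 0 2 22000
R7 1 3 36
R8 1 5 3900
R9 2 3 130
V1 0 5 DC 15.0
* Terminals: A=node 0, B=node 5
Nodal analysis, taking node 5 as the 0 V reference.
Source V1 fixes V_0 = 15 V.
KCL at each unknown node (sum of currents leaving = 0; resistances in Ω):
  Node 1: (V_1 - 15)/560 + (V_1 - V_3)/36 + (V_1 - 0)/3900 = 0
  Node 2: (V_2 - V_4)/13000 + (V_2 - 15)/22000 + (V_2 - V_3)/130 = 0
  Node 3: (V_3 - V_4)/470 + (V_3 - V_1)/36 + (V_3 - V_2)/130 = 0
  Node 4: (V_4 - 15)/75 + (V_4 - V_3)/470 + (V_4 - V_2)/13000 + (V_4 - 0)/1.1 = 0
Collecting terms (coefficients in siemens):
  0.02982·V_1 - 0.02778·V_3 = 0.02679
  0.007815·V_2 - 0.007692·V_3 - 0.00007692·V_4 = 0.0006818
  0.0376·V_3 - 0.02778·V_1 - 0.007692·V_2 - 0.002128·V_4 = 0
  0.9246·V_4 - 0.00007692·V_2 - 0.002128·V_3 = 0.2
Solving these 4 simultaneous equations (Gaussian elimination) gives:
  V_1 = 6.763 V, V_2 = 6.287 V, V_3 = 6.296 V, V_4 = 0.2313 V
I_R9 = (V_2 - V_3)/R9 = (6.287 - 6.296)/130 = -0.00006981 A
|I_R9| = 0.00006981 A

Final answer: |I_R9| = 6.981e-05 A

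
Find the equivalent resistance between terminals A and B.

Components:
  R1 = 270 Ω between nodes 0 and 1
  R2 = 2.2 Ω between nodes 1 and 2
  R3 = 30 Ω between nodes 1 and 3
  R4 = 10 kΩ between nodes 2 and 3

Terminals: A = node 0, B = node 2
Reduce the network between node 0 (A) and node 2 (B) by series/parallel combination:
  Rs1 = R3 + R4 (series, joined only at node 3) = 30 + 10000 = 10030 Ω
  Rp1 = R2 ‖ Rs1 (parallel, both between nodes 1 and 2) = 1/(1/2.2 + 1/10030) = 2.2 Ω
  Rs2 = R1 + Rp1 (series, joined only at node 1) = 270 + 2.2 = 272.2 Ω
R_eq = 272.2 Ω

Final answer: 272.2 Ω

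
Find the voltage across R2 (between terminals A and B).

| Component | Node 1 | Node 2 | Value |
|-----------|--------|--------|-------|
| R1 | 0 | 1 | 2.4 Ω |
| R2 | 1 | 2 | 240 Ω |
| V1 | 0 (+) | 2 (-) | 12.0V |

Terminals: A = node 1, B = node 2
R1 and R2 are in series across V1 (node 0 → node 1 → node 2), and the output A–B is taken across R2, so this is a voltage divider.
Series current: I = V1/(R1 + R2) = 12/(2.4 + 240) = 12/242.4 = 0.0495 A
V_R2 = I × R2 = V1 × R2/(R1 + R2) = 12 × 240/242.4 = 11.88 V

Final answer: 11.88 V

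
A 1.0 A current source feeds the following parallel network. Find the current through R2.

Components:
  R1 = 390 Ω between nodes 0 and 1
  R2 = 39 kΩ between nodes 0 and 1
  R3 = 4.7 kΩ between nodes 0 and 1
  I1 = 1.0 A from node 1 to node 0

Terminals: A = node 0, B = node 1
All resistors sit directly between nodes 0 and 1, so they are in parallel and share one voltage V; the full source current 1 A splits among them.
1/R_par = 1/390 + 1/39000 + 1/4700 = 0.002803 S  =>  R_par = 356.8 Ω
V = I × R_par = 1 × 356.8 = 356.8 V
I_R2 = V/R2 = 356.8/39000 = 0.009149 A

Final answer: 0.009149 A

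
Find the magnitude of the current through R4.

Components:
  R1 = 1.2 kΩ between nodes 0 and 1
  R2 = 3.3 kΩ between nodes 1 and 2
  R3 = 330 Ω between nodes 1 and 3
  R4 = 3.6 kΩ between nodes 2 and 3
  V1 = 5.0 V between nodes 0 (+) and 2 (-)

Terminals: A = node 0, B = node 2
Nodal analysis, taking node 2 as the 0 V reference.
Source V1 fixes V_0 = 5 V.
KCL at each unknown node (sum of currents leaving = 0; resistances in Ω):
  Node 1: (V_1 - 5)/1200 + (V_1 - 0)/3300 + (V_1 - V_3)/330 = 0
  Node 3: (V_3 - V_1)/330 + (V_3 - 0)/3600 = 0
Collecting terms (coefficients in siemens):
  0.004167·V_1 - 0.00303·V_3 = 0.004167
  0.003308·V_3 - 0.00303·V_1 = 0
Determinant D = (0.004167)(0.003308) - (-0.00303)(-0.00303) = 0.000004601
V_1 = [(0.004167)(0.003308) - (-0.00303)(0)]/D = 2.996 V
V_3 = [(0.004167)(0) - (0.004167)(-0.00303)]/D = 2.744 V
I_R4 = (V_2 - V_3)/R4 = (0 - 2.744)/3600 = -0.0007623 A
|I_R4| = 0.0007623 A

Final answer: |I_R4| = 0.0007623 A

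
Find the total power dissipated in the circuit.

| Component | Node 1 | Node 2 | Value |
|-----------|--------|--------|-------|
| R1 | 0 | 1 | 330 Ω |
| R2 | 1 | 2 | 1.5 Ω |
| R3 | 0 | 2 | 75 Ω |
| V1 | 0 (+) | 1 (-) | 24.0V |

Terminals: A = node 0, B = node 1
Nodal analysis, taking node 1 as the 0 V reference.
Source V1 fixes V_0 = 24 V.
KCL at each unknown node (sum of currents leaving = 0; resistances in Ω):
  Node 2: (V_2 - 0)/1.5 + (V_2 - 24)/75 = 0
Collecting terms: 0.68 × V_2 = 0.32  =>  V_2 = 0.4706 V
Power in each resistor, P = (ΔV)²/R:
  P_R1 = (24 - 0)²/330 = 1.745 W
  P_R2 = (0 - 0.4706)²/1.5 = 0.1476 W
  P_R3 = (24 - 0.4706)²/75 = 7.382 W
P_total = P_R1 + P_R2 + P_R3 = 9.275 W

Final answer: 9.275 W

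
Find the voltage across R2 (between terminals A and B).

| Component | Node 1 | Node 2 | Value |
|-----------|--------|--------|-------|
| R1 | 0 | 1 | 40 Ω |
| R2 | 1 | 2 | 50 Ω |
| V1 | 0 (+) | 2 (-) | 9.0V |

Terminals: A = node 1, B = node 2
R1 and R2 are in series across V1 (node 0 → node 1 → node 2), and the output A–B is taken across R2, so this is a voltage divider.
Series current: I = V1/(R1 + R2) = 9/(40 + 50) = 9/90 = 0.1 A
V_R2 = I × R2 = V1 × R2/(R1 + R2) = 9 × 50/90 = 5 V

Final answer: 5 V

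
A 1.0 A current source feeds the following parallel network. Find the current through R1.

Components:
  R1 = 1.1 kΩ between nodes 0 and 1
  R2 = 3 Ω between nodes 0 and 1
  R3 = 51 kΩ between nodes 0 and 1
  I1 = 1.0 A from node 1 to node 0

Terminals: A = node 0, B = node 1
All resistors sit directly between nodes 0 and 1, so they are in parallel and share one voltage V; the full source current 1 A splits among them.
1/R_par = 1/1100 + 1/3 + 1/51000 = 0.3343 S  =>  R_par = 2.992 Ω
V = I × R_par = 1 × 2.992 = 2.992 V
I_R1 = V/R1 = 2.992/1100 = 0.00272 A

Final answer: 0.00272 A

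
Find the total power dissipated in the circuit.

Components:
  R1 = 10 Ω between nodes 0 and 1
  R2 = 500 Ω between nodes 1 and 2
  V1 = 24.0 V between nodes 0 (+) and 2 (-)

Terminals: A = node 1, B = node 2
Nodal analysis, taking node 2 as the 0 V reference.
Source V1 fixes V_0 = 24 V.
KCL at each unknown node (sum of currents leaving = 0; resistances in Ω):
  Node 1: (V_1 - 24)/10 + (V_1 - 0)/500 = 0
Collecting terms: 0.102 × V_1 = 2.4  =>  V_1 = 23.53 V
Power in each resistor, P = (ΔV)²/R:
  P_R1 = (24 - 23.53)²/10 = 0.02215 W
  P_R2 = (23.53 - 0)²/500 = 1.107 W
P_total = P_R1 + P_R2 = 1.129 W

Final answer: 1.129 W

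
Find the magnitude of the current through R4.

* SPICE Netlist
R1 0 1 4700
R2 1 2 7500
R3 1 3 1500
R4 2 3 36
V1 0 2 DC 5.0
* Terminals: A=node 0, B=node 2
Nodal analysis, taking node 2 as the 0 V reference.
Source V1 fixes V_0 = 5 V.
KCL at each unknown node (sum of currents leaving = 0; resistances in Ω):
  Node 1: (V_1 - 5)/4700 + (V_1 - 0)/7500 + (V_1 - V_3)/1500 = 0
  Node 3: (V_3 - V_1)/1500 + (V_3 - 0)/36 = 0
Collecting terms (coefficients in siemens):
  0.001013·V_1 - 0.0006667·V_3 = 0.001064
  0.02844·V_3 - 0.0006667·V_1 = 0
Determinant D = (0.001013)(0.02844) - (-0.0006667)(-0.0006667) = 0.00002836
V_1 = [(0.001064)(0.02844) - (-0.0006667)(0)]/D = 1.067 V
V_3 = [(0.001013)(0) - (0.001064)(-0.0006667)]/D = 0.02501 V
I_R4 = (V_2 - V_3)/R4 = (0 - 0.02501)/36 = -0.0006946 A
|I_R4| = 0.0006946 A

Final answer: |I_R4| = 0.0006946 A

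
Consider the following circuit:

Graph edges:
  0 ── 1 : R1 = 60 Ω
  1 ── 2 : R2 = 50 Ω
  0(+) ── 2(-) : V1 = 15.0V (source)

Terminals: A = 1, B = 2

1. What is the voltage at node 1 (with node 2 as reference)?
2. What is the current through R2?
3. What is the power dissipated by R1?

Nodal analysis, taking node 2 as the 0 V reference.
Source V1 fixes V_0 = 15 V.
KCL at each unknown node (sum of currents leaving = 0; resistances in Ω):
  Node 1: (V_1 - 15)/60 + (V_1 - 0)/50 = 0
Collecting terms: 0.03667 × V_1 = 0.25  =>  V_1 = 6.818 V
Part 1:
  Read off the nodal solution: V_1 = 6.818 V
Part 2:
  I_R2 = (V_1 - V_2)/R2 = (6.818 - 0)/50 = 0.1364 A
  Magnitude: I_R2 = 0.1364 A
Part 3:
  I_R1 = (V_0 - V_1)/R1 = (15 - 6.818)/60 = 0.1364 A
  P_R1 = I_R1² × R1 = (0.1364)² × 60 = 1.116 W

Final answers:
1. V_1 = 6.818 V
2. I_R2 = 0.1364 A
3. P_R1 = 1.116 W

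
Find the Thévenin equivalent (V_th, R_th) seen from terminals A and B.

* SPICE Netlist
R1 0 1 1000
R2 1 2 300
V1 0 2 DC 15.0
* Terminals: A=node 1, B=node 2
Step 1 — V_th is the open-circuit voltage V_A - V_B (nothing connected across the terminals).
Nodal analysis, taking node 2 as the 0 V reference.
Source V1 fixes V_0 = 15 V.
KCL at each unknown node (sum of currents leaving = 0; resistances in Ω):
  Node 1: (V_1 - 15)/1000 + (V_1 - 0)/300 = 0
Collecting terms: 0.004333 × V_1 = 0.015  =>  V_1 = 3.462 V
V_th = V_1 - V_2 = 3.462 - 0 = 3.462 V
Step 2 — R_th: zero the source — replace V1 by a short circuit (node 2 merges into node 0) — and find the resistance seen between A (node 1) and B (node 0).
Reduce the network between node 1 (A) and node 0 (B) by series/parallel combination:
  Rp1 = R1 ‖ R2 (parallel, both between nodes 0 and 1) = 1/(1/1000 + 1/300) = 230.8 Ω
R_th = 230.8 Ω

Final answer: V_th = 3.462 V, R_th = 230.8 Ω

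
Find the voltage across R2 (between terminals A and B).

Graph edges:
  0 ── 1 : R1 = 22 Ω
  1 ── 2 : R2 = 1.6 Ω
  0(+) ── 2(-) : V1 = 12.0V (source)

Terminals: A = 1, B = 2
R1 and R2 are in series across V1 (node 0 → node 1 → node 2), and the output A–B is taken across R2, so this is a voltage divider.
Series current: I = V1/(R1 + R2) = 12/(22 + 1.6) = 12/23.6 = 0.5085 A
V_R2 = I × R2 = V1 × R2/(R1 + R2) = 12 × 1.6/23.6 = 0.8136 V

Final answer: 0.8136 V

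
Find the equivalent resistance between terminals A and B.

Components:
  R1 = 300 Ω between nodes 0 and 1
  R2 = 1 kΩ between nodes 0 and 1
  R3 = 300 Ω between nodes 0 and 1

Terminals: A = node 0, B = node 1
Reduce the network between node 0 (A) and node 1 (B) by series/parallel combination:
  Rp1 = R1 ‖ R2 ‖ R3 (parallel, all between nodes 0 and 1) = 1/(1/300 + 1/1000 + 1/300) = 130.4 Ω
R_eq = 130.4 Ω

Final answer: 130.4 Ω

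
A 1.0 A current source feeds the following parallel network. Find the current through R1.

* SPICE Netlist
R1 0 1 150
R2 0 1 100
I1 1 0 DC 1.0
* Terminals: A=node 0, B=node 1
All resistors sit directly between nodes 0 and 1, so they are in parallel and share one voltage V; the full source current 1 A splits among them.
1/R_par = 1/150 + 1/100 = 0.01667 S  =>  R_par = 60 Ω
V = I × R_par = 1 × 60 = 60 V
I_R1 = V/R1 = 60/150 = 0.4 A

Final answer: 0.4 A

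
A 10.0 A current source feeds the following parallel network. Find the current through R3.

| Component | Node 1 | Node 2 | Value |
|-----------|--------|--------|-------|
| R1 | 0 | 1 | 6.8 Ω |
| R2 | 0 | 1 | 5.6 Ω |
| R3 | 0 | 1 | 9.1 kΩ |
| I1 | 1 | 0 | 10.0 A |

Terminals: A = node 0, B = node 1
All resistors sit directly between nodes 0 and 1, so they are in parallel and share one voltage V; the full source current 10 A splits among them.
1/R_par = 1/6.8 + 1/5.6 + 1/9100 = 0.3257 S  =>  R_par = 3.07 Ω
V = I × R_par = 10 × 3.07 = 30.7 V
I_R3 = V/R3 = 30.7/9100 = 0.003374 A

Final answer: 0.003374 A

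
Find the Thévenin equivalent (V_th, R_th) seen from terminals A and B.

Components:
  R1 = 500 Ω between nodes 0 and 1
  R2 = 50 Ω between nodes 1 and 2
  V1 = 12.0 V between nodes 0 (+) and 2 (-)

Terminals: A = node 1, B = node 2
Step 1 — V_th is the open-circuit voltage V_A - V_B (nothing connected across the terminals).
Nodal analysis, taking node 2 as the 0 V reference.
Source V1 fixes V_0 = 12 V.
KCL at each unknown node (sum of currents leaving = 0; resistances in Ω):
  Node 1: (V_1 - 12)/500 + (V_1 - 0)/50 = 0
Collecting terms: 0.022 × V_1 = 0.024  =>  V_1 = 1.091 V
V_th = V_1 - V_2 = 1.091 - 0 = 1.091 V
Step 2 — R_th: zero the source — replace V1 by a short circuit (node 2 merges into node 0) — and find the resistance seen between A (node 1) and B (node 0).
Reduce the network between node 1 (A) and node 0 (B) by series/parallel combination:
  Rp1 = R1 ‖ R2 (parallel, both between nodes 0 and 1) = 1/(1/500 + 1/50) = 45.45 Ω
R_th = 45.45 Ω

Final answer: V_th = 1.091 V, R_th = 45.45 Ω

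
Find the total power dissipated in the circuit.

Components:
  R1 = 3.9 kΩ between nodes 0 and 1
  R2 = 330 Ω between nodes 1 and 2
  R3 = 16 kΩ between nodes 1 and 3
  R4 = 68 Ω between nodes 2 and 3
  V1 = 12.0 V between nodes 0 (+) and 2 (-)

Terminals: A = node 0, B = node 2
Nodal analysis, taking node 2 as the 0 V reference.
Source V1 fixes V_0 = 12 V.
KCL at each unknown node (sum of currents leaving = 0; resistances in Ω):
  Node 1: (V_1 - 12)/3900 + (V_1 - 0)/330 + (V_1 - V_3)/16000 = 0
  Node 3: (V_3 - V_1)/16000 + (V_3 - 0)/68 = 0
Collecting terms (coefficients in siemens):
  0.003349·V_1 - 0.0000625·V_3 = 0.003077
  0.01477·V_3 - 0.0000625·V_1 = 0
Determinant D = (0.003349)(0.01477) - (-0.0000625)(-0.0000625) = 0.00004946
V_1 = [(0.003077)(0.01477) - (-0.0000625)(0)]/D = 0.9188 V
V_3 = [(0.003349)(0) - (0.003077)(-0.0000625)]/D = 0.003888 V
Power in each resistor, P = (ΔV)²/R:
  P_R1 = (12 - 0.9188)²/3900 = 0.03149 W
  P_R2 = (0.9188 - 0)²/330 = 0.002558 W
  P_R3 = (0.9188 - 0.003888)²/16000 = 0.00005231 W
  P_R4 = (0 - 0.003888)²/68 = 0.0000002223 W
P_total = P_R1 + P_R2 + P_R3 + P_R4 = 0.0341 W

Final answer: 0.0341 W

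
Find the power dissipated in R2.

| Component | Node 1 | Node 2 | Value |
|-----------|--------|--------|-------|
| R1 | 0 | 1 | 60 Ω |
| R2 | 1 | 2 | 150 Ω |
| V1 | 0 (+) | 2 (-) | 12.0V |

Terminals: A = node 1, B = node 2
Nodal analysis, taking node 2 as the 0 V reference.
Source V1 fixes V_0 = 12 V.
KCL at each unknown node (sum of currents leaving = 0; resistances in Ω):
  Node 1: (V_1 - 12)/60 + (V_1 - 0)/150 = 0
Collecting terms: 0.02333 × V_1 = 0.2  =>  V_1 = 8.571 V
I_R2 = (V_1 - V_2)/R2 = (8.571 - 0)/150 = 0.05714 A
P_R2 = I_R2² × R2 = (0.05714)² × 150 = 0.4898 W

Final answer: 0.4898 W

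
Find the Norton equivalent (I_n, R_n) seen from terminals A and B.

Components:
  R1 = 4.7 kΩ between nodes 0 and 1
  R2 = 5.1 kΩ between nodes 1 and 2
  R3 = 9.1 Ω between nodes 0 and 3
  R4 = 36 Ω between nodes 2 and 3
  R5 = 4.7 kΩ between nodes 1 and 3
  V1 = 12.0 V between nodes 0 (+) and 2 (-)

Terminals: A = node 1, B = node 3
Find the Thévenin equivalent first; then I_n = V_th/R_th and R_n = R_th.
Step 1 — V_th is the open-circuit voltage V_A - V_B (nothing connected across the terminals).
Nodal analysis, taking node 2 as the 0 V reference.
Source V1 fixes V_0 = 12 V.
KCL at each unknown node (sum of currents leaving = 0; resistances in Ω):
  Node 1: (V_1 - 12)/4700 + (V_1 - 0)/5100 + (V_1 - V_3)/4700 = 0
  Node 3: (V_3 - 12)/9.1 + (V_3 - 0)/36 + (V_3 - V_1)/4700 = 0
Collecting terms (coefficients in siemens):
  0.0006216·V_1 - 0.0002128·V_3 = 0.002553
  0.1379·V_3 - 0.0002128·V_1 = 1.319
Determinant D = (0.0006216)(0.1379) - (-0.0002128)(-0.0002128) = 0.00008566
V_1 = [(0.002553)(0.1379) - (-0.0002128)(1.319)]/D = 7.385 V
V_3 = [(0.0006216)(1.319) - (0.002553)(-0.0002128)]/D = 9.575 V
V_th = V_1 - V_3 = 7.385 - 9.575 = -2.19 V
Step 2 — R_th: zero the source — replace V1 by a short circuit (node 2 merges into node 0) — and find the resistance seen between A (node 1) and B (node 3).
Reduce the network between node 1 (A) and node 3 (B) by series/parallel combination:
  Rp1 = R1 ‖ R2 (parallel, both between nodes 0 and 1) = 1/(1/4700 + 1/5100) = 2446 Ω
  Rp2 = R3 ‖ R4 (parallel, both between nodes 0 and 3) = 1/(1/9.1 + 1/36) = 7.264 Ω
  Rs1 = Rp1 + Rp2 (series, joined only at node 0) = 2446 + 7.264 = 2453 Ω
  Rp3 = R5 ‖ Rs1 (parallel, both between nodes 1 and 3) = 1/(1/4700 + 1/2453) = 1612 Ω
R_th = 1.612 kΩ
I_n = V_th/R_th = -2.19/1612 = -0.001359 A, and R_n = R_th = 1.612 kΩ

Final answer: I_n = -0.001359 A, R_n = 1.612 kΩ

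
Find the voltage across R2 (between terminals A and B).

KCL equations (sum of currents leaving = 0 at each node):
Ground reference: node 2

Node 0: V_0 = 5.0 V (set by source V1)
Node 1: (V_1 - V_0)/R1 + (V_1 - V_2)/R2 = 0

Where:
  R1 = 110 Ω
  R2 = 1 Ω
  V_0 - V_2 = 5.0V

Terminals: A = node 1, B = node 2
R1 and R2 are in series across V1 (node 0 → node 1 → node 2), and the output A–B is taken across R2, so this is a voltage divider.
Series current: I = V1/(R1 + R2) = 5/(110 + 1) = 5/111 = 0.04505 A
V_R2 = I × R2 = V1 × R2/(R1 + R2) = 5 × 1/111 = 0.04505 V

Final answer: 0.04505 V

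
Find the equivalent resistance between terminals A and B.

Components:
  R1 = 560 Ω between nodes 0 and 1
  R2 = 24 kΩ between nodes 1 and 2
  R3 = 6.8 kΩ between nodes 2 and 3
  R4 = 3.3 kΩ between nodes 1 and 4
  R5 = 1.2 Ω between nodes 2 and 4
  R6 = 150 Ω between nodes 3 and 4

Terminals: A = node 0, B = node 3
The network is not a plain series/parallel combination. Inject a 1 A test current into terminal A (node 0) and return it from terminal B (node 3); then R_eq = V_A / (1 A).
Nodal analysis, taking node 3 as the 0 V reference.
Current source I_test pushes 1 A into node 0 and draws it out of node 3.
KCL at each unknown node (sum of currents leaving = 0; resistances in Ω):
  Node 0: (V_0 - V_1)/560 - 1 = 0
  Node 1: (V_1 - V_0)/560 + (V_1 - V_2)/24000 + (V_1 - V_4)/3300 = 0
  Node 2: (V_2 - V_1)/24000 + (V_2 - 0)/6800 + (V_2 - V_4)/1.2 = 0
  Node 4: (V_4 - V_1)/3300 + (V_4 - V_2)/1.2 + (V_4 - 0)/150 = 0
Collecting terms (coefficients in siemens):
  0.001786·V_0 - 0.001786·V_1 = 1
  0.00213·V_1 - 0.001786·V_0 - 0.00004167·V_2 - 0.000303·V_4 = 0
  0.8335·V_2 - 0.00004167·V_1 - 0.8333·V_4 = 0
  0.8403·V_4 - 0.000303·V_1 - 0.8333·V_2 = 0
Solving these 4 simultaneous equations (Gaussian elimination) gives:
  V_0 = 3608 V, V_1 = 3048 V, V_2 = 146.9 V, V_4 = 146.8 V
R_eq = V_0 / 1 A = 3608 Ω = 3.608 kΩ

Final answer: 3.608 kΩ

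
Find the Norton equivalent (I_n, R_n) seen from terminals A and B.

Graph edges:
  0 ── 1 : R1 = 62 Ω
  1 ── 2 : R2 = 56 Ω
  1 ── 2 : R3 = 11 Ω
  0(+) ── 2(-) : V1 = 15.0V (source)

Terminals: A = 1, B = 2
Find the Thévenin equivalent first; then I_n = V_th/R_th and R_n = R_th.
Step 1 — V_th is the open-circuit voltage V_A - V_B (nothing connected across the terminals).
Nodal analysis, taking node 2 as the 0 V reference.
Source V1 fixes V_0 = 15 V.
KCL at each unknown node (sum of currents leaving = 0; resistances in Ω):
  Node 1: (V_1 - 15)/62 + (V_1 - 0)/56 + (V_1 - 0)/11 = 0
Collecting terms: 0.1249 × V_1 = 0.2419  =>  V_1 = 1.937 V
V_th = V_1 - V_2 = 1.937 - 0 = 1.937 V
Step 2 — R_th: zero the source — replace V1 by a short circuit (node 2 merges into node 0) — and find the resistance seen between A (node 1) and B (node 0).
Reduce the network between node 1 (A) and node 0 (B) by series/parallel combination:
  Rp1 = R1 ‖ R2 ‖ R3 (parallel, all between nodes 0 and 1) = 1/(1/62 + 1/56 + 1/11) = 8.007 Ω
R_th = 8.007 Ω
I_n = V_th/R_th = 1.937/8.007 = 0.2419 A, and R_n = R_th = 8.007 Ω

Final answer: I_n = 0.2419 A, R_n = 8.007 Ω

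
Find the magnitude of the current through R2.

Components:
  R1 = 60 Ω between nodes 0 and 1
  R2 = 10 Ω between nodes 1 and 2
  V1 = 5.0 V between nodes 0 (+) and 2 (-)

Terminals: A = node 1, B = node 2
Nodal analysis, taking node 2 as the 0 V reference.
Source V1 fixes V_0 = 5 V.
KCL at each unknown node (sum of currents leaving = 0; resistances in Ω):
  Node 1: (V_1 - 5)/60 + (V_1 - 0)/10 = 0
Collecting terms: 0.1167 × V_1 = 0.08333  =>  V_1 = 0.7143 V
I_R2 = (V_1 - V_2)/R2 = (0.7143 - 0)/10 = 0.07143 A
|I_R2| = 0.07143 A

Final answer: |I_R2| = 0.07143 A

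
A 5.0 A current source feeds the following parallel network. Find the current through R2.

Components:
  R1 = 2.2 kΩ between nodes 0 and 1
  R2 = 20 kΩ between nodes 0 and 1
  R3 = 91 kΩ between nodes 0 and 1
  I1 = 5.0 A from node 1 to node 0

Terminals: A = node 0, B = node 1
All resistors sit directly between nodes 0 and 1, so they are in parallel and share one voltage V; the full source current 5 A splits among them.
1/R_par = 1/2200 + 1/20000 + 1/91000 = 0.0005155 S  =>  R_par = 1940 Ω
V = I × R_par = 5 × 1940 = 9699 V
I_R2 = V/R2 = 9699/20000 = 0.4849 A

Final answer: 0.4849 A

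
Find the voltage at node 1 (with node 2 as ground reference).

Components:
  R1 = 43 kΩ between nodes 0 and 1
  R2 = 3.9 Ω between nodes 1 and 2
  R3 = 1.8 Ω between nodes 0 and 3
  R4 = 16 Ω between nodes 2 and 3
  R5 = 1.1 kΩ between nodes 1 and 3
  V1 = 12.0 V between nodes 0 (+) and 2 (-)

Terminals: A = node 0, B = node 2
Nodal analysis, taking node 2 as the 0 V reference.
Source V1 fixes V_0 = 12 V.
KCL at each unknown node (sum of currents leaving = 0; resistances in Ω):
  Node 1: (V_1 - 12)/43000 + (V_1 - 0)/3.9 + (V_1 - V_3)/1100 = 0
  Node 3: (V_3 - 12)/1.8 + (V_3 - 0)/16 + (V_3 - V_1)/1100 = 0
Collecting terms (coefficients in siemens):
  0.2573·V_1 - 0.0009091·V_3 = 0.0002791
  0.619·V_3 - 0.0009091·V_1 = 6.667
Determinant D = (0.2573)(0.619) - (-0.0009091)(-0.0009091) = 0.1593
V_1 = [(0.0002791)(0.619) - (-0.0009091)(6.667)]/D = 0.03913 V
V_3 = [(0.2573)(6.667) - (0.0002791)(-0.0009091)]/D = 10.77 V
The requested potential is V_1 = 0.03913 V.

Final answer: V_1 = 0.03913 V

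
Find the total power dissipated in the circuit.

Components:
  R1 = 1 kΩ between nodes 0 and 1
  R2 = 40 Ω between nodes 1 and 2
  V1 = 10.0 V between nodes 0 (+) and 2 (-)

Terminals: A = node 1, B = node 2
Nodal analysis, taking node 2 as the 0 V reference.
Source V1 fixes V_0 = 10 V.
KCL at each unknown node (sum of currents leaving = 0; resistances in Ω):
  Node 1: (V_1 - 10)/1000 + (V_1 - 0)/40 = 0
Collecting terms: 0.026 × V_1 = 0.01  =>  V_1 = 0.3846 V
Power in each resistor, P = (ΔV)²/R:
  P_R1 = (10 - 0.3846)²/1000 = 0.09246 W
  P_R2 = (0.3846 - 0)²/40 = 0.003698 W
P_total = P_R1 + P_R2 = 0.09615 W

Final answer: 0.09615 W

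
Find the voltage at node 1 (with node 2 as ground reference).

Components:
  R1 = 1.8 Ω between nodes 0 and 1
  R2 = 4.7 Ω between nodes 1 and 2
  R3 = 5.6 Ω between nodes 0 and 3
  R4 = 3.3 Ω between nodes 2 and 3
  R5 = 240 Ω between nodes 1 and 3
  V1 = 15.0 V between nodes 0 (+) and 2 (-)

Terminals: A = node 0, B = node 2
Nodal analysis, taking node 2 as the 0 V reference.
Source V1 fixes V_0 = 15 V.
KCL at each unknown node (sum of currents leaving = 0; resistances in Ω):
  Node 1: (V_1 - 15)/1.8 + (V_1 - 0)/4.7 + (V_1 - V_3)/240 = 0
  Node 3: (V_3 - 15)/5.6 + (V_3 - 0)/3.3 + (V_3 - V_1)/240 = 0
Collecting terms (coefficients in siemens):
  0.7725·V_1 - 0.004167·V_3 = 8.333
  0.4858·V_3 - 0.004167·V_1 = 2.679
Determinant D = (0.7725)(0.4858) - (-0.004167)(-0.004167) = 0.3752
V_1 = [(8.333)(0.4858) - (-0.004167)(2.679)]/D = 10.82 V
V_3 = [(0.7725)(2.679) - (8.333)(-0.004167)]/D = 5.607 V
The requested potential is V_1 = 10.82 V.

Final answer: V_1 = 10.82 V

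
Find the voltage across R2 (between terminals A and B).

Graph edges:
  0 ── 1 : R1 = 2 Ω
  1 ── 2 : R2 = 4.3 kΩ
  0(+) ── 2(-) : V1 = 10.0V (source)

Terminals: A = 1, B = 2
R1 and R2 are in series across V1 (node 0 → node 1 → node 2), and the output A–B is taken across R2, so this is a voltage divider.
Series current: I = V1/(R1 + R2) = 10/(2 + 4300) = 10/4302 = 0.002325 A
V_R2 = I × R2 = V1 × R2/(R1 + R2) = 10 × 4300/4302 = 9.995 V

Final answer: 9.995 V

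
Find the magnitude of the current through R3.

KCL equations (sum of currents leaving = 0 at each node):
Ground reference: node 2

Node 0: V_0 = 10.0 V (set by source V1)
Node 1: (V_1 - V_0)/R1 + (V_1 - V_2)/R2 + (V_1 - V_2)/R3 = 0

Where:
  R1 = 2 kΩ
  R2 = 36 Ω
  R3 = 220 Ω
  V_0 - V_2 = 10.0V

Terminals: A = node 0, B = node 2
Nodal analysis, taking node 2 as the 0 V reference.
Source V1 fixes V_0 = 10 V.
KCL at each unknown node (sum of currents leaving = 0; resistances in Ω):
  Node 1: (V_1 - 10)/2000 + (V_1 - 0)/36 + (V_1 - 0)/220 = 0
Collecting terms: 0.03282 × V_1 = 0.005  =>  V_1 = 0.1523 V
I_R3 = (V_1 - V_2)/R3 = (0.1523 - 0)/220 = 0.0006924 A
|I_R3| = 0.0006924 A

Final answer: |I_R3| = 0.0006924 A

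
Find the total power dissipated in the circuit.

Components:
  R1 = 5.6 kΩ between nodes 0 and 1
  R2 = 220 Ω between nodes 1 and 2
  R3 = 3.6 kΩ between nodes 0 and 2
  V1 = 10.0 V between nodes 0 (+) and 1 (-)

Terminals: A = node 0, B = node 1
Nodal analysis, taking node 1 as the 0 V reference.
Source V1 fixes V_0 = 10 V.
KCL at each unknown node (sum of currents leaving = 0; resistances in Ω):
  Node 2: (V_2 - 0)/220 + (V_2 - 10)/3600 = 0
Collecting terms: 0.004823 × V_2 = 0.002778  =>  V_2 = 0.5759 V
Power in each resistor, P = (ΔV)²/R:
  P_R1 = (10 - 0)²/5600 = 0.01786 W
  P_R2 = (0 - 0.5759)²/220 = 0.001508 W
  P_R3 = (10 - 0.5759)²/3600 = 0.02467 W
P_total = P_R1 + P_R2 + P_R3 = 0.04404 W

Final answer: 0.04404 W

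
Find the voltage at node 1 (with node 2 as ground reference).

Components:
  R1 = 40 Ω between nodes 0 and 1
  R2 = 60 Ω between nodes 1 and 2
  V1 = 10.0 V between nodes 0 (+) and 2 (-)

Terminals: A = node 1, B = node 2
Nodal analysis, taking node 2 as the 0 V reference.
Source V1 fixes V_0 = 10 V.
KCL at each unknown node (sum of currents leaving = 0; resistances in Ω):
  Node 1: (V_1 - 10)/40 + (V_1 - 0)/60 = 0
Collecting terms: 0.04167 × V_1 = 0.25  =>  V_1 = 6 V
The requested potential is V_1 = 6 V.

Final answer: V_1 = 6 V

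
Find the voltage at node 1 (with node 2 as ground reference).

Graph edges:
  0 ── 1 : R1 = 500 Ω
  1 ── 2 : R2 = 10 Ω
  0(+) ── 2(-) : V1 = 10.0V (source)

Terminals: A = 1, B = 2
Nodal analysis, taking node 2 as the 0 V reference.
Source V1 fixes V_0 = 10 V.
KCL at each unknown node (sum of currents leaving = 0; resistances in Ω):
  Node 1: (V_1 - 10)/500 + (V_1 - 0)/10 = 0
Collecting terms: 0.102 × V_1 = 0.02  =>  V_1 = 0.1961 V
The requested potential is V_1 = 0.1961 V.

Final answer: V_1 = 0.1961 V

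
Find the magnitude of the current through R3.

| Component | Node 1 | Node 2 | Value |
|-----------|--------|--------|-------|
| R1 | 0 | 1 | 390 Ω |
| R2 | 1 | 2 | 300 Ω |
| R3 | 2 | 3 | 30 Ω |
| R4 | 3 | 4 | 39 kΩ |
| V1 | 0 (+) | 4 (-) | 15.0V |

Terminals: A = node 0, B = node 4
Nodal analysis, taking node 4 as the 0 V reference.
Source V1 fixes V_0 = 15 V.
KCL at each unknown node (sum of currents leaving = 0; resistances in Ω):
  Node 1: (V_1 - 15)/390 + (V_1 - V_2)/300 = 0
  Node 2: (V_2 - V_1)/300 + (V_2 - V_3)/30 = 0
  Node 3: (V_3 - V_2)/30 + (V_3 - 0)/39000 = 0
Collecting terms (coefficients in siemens):
  0.005897·V_1 - 0.003333·V_2 = 0.03846
  0.03667·V_2 - 0.003333·V_1 - 0.03333·V_3 = 0
  0.03336·V_3 - 0.03333·V_2 = 0
Solving these 3 simultaneous equations (Gaussian elimination) gives:
  V_1 = 14.85 V, V_2 = 14.74 V, V_3 = 14.73 V
I_R3 = (V_2 - V_3)/R3 = (14.74 - 14.73)/30 = 0.0003776 A
|I_R3| = 0.0003776 A

Final answer: |I_R3| = 0.0003776 A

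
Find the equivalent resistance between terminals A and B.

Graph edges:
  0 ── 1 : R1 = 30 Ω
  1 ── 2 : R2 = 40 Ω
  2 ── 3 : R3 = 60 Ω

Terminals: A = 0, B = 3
Reduce the network between node 0 (A) and node 3 (B) by series/parallel combination:
  Rs1 = R1 + R2 (series, joined only at node 1) = 30 + 40 = 70 Ω
  Rs2 = R3 + Rs1 (series, joined only at node 2) = 60 + 70 = 130 Ω
R_eq = 130 Ω

Final answer: 130 Ω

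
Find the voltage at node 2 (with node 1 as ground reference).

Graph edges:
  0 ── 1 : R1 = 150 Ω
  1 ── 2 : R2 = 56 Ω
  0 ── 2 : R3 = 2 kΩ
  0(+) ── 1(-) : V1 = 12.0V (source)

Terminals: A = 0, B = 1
Nodal analysis, taking node 1 as the 0 V reference.
Source V1 fixes V_0 = 12 V.
KCL at each unknown node (sum of currents leaving = 0; resistances in Ω):
  Node 2: (V_2 - 0)/56 + (V_2 - 12)/2000 = 0
Collecting terms: 0.01836 × V_2 = 0.006  =>  V_2 = 0.3268 V
The requested potential is V_2 = 0.3268 V.

Final answer: V_2 = 0.3268 V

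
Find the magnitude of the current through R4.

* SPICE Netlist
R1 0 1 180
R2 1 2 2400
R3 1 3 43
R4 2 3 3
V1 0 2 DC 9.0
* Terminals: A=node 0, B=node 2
Nodal analysis, taking node 2 as the 0 V reference.
Source V1 fixes V_0 = 9 V.
KCL at each unknown node (sum of currents leaving = 0; resistances in Ω):
  Node 1: (V_1 - 9)/180 + (V_1 - 0)/2400 + (V_1 - V_3)/43 = 0
  Node 3: (V_3 - V_1)/43 + (V_3 - 0)/3 = 0
Collecting terms (coefficients in siemens):
  0.02923·V_1 - 0.02326·V_3 = 0.05
  0.3566·V_3 - 0.02326·V_1 = 0
Determinant D = (0.02923)(0.3566) - (-0.02326)(-0.02326) = 0.009882
V_1 = [(0.05)(0.3566) - (-0.02326)(0)]/D = 1.804 V
V_3 = [(0.02923)(0) - (0.05)(-0.02326)]/D = 0.1177 V
I_R4 = (V_2 - V_3)/R4 = (0 - 0.1177)/3 = -0.03922 A
|I_R4| = 0.03922 A

Final answer: |I_R4| = 0.03922 A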